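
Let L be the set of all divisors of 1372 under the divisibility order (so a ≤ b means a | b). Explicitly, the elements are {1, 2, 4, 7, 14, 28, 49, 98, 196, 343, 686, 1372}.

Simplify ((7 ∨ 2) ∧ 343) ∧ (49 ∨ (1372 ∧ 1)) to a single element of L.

7 ∨ 2 = 14
14 ∧ 343 = 7
1372 ∧ 1 = 1
49 ∨ 1 = 49
7 ∧ 49 = 7

7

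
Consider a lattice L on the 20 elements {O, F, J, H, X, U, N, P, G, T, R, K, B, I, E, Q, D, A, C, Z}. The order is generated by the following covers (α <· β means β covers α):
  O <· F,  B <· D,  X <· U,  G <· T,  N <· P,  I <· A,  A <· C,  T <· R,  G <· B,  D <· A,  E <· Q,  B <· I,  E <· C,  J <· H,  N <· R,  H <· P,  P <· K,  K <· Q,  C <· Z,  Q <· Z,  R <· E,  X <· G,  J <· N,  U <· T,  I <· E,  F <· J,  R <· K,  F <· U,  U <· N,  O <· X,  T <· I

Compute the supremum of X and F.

Common upper bounds of {X, F}: A, C, E, I, K, N, P, Q, R, T, U, Z.
The least among these is U.

U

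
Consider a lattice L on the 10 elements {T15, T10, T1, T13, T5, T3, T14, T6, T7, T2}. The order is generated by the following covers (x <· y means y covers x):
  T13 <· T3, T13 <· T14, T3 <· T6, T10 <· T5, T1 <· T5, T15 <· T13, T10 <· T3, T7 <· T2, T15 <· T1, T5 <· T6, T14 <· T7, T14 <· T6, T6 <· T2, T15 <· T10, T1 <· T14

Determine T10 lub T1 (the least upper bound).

Common upper bounds of {T10, T1}: T2, T5, T6.
The least among these is T5.

T5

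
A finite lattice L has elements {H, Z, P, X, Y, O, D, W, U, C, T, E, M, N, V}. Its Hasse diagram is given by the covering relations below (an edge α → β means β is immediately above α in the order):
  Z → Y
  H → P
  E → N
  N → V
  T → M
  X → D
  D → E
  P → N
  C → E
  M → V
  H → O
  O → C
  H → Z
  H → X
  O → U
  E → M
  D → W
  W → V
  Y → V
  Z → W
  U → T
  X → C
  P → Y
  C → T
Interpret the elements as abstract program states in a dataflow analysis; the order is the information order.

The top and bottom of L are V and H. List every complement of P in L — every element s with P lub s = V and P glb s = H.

Need s with P ∨ s = V and P ∧ s = H.
Checking each element gives: M, T, U, W.

M, T, U, W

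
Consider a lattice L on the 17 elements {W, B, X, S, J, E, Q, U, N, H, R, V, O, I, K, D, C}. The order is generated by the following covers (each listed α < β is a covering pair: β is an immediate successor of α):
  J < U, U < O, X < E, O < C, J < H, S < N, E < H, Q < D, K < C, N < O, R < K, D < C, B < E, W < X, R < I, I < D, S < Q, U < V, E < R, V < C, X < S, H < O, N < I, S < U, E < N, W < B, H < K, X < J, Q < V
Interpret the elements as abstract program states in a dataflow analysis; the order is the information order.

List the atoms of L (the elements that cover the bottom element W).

B, X

The atoms are exactly the elements that cover W: B, X.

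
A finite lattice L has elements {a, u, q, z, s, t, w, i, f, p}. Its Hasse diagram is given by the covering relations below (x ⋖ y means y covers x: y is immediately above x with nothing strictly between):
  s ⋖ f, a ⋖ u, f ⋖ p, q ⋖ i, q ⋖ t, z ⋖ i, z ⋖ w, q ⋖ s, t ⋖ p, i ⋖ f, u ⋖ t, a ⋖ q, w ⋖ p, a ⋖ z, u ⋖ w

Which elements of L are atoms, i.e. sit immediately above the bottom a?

The atoms are exactly the elements that cover a: q, u, z.

q, u, z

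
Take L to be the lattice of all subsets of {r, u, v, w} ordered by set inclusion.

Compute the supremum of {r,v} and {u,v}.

Common upper bounds of {{r,v}, {u,v}}: {r,u,v,w}, {r,u,v}.
The least among these is {r,u,v}.

{r,u,v}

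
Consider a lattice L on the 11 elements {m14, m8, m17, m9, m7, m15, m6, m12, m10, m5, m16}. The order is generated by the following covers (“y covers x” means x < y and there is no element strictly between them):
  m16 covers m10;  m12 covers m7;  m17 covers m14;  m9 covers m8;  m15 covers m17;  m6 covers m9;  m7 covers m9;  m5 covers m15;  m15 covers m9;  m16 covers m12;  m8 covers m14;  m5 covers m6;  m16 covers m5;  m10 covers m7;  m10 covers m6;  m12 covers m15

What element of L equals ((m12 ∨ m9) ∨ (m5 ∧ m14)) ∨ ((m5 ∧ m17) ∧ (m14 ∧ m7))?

m12 ∨ m9 = m12
m5 ∧ m14 = m14
m12 ∨ m14 = m12
m5 ∧ m17 = m17
m14 ∧ m7 = m14
m17 ∧ m14 = m14
m12 ∨ m14 = m12

m12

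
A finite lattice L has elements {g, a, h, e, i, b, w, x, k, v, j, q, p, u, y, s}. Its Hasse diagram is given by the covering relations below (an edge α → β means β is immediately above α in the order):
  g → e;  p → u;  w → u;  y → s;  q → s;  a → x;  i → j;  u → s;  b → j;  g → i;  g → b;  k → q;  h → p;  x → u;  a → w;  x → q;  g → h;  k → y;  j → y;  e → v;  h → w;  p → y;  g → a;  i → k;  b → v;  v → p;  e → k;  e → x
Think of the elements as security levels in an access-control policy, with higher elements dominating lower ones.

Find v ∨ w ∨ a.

u

Common upper bounds of {v, w, a}: s, u.
The least among these is u.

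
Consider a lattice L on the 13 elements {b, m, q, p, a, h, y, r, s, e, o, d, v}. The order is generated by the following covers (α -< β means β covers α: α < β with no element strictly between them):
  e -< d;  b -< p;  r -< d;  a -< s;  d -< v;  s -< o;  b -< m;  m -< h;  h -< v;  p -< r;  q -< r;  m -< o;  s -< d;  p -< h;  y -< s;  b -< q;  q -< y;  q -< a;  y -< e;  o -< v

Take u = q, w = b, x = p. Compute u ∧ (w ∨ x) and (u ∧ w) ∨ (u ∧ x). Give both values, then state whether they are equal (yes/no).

b; b; yes

w ∨ x = p, so u ∧ (w ∨ x) = q ∧ p = b.
u ∧ w = b and u ∧ x = b, so (u ∧ w) ∨ (u ∧ x) = b ∨ b = b.
Equal: yes.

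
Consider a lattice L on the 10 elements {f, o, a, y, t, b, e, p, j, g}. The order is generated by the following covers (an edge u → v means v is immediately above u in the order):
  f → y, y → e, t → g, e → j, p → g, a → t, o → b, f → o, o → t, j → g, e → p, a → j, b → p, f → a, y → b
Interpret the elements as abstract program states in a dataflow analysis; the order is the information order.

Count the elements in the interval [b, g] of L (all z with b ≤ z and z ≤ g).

3

The interval [b, g] = {b, g, p}, which has 3 elements.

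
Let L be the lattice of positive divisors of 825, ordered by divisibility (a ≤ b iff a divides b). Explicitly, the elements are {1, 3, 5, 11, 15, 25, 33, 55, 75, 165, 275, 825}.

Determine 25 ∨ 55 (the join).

In the divisibility order, the join is the least common multiple: lcm(25, 55) = 275.

275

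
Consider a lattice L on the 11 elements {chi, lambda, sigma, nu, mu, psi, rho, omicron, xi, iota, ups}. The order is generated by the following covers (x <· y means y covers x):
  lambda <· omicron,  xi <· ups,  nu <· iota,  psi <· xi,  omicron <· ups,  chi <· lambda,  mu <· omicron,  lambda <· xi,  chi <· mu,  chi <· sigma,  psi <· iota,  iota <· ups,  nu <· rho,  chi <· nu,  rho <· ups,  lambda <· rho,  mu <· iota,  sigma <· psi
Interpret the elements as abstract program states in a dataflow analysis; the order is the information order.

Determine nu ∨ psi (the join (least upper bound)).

Common upper bounds of {nu, psi}: iota, ups.
The least among these is iota.

iota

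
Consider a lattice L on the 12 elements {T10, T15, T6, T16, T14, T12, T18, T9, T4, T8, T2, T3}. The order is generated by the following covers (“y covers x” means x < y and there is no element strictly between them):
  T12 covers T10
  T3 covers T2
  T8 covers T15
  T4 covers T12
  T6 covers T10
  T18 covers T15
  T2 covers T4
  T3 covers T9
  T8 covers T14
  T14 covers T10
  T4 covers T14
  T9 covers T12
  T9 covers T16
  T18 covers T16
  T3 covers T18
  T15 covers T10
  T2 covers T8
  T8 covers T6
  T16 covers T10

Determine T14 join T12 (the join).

Common upper bounds of {T14, T12}: T2, T3, T4.
The least among these is T4.

T4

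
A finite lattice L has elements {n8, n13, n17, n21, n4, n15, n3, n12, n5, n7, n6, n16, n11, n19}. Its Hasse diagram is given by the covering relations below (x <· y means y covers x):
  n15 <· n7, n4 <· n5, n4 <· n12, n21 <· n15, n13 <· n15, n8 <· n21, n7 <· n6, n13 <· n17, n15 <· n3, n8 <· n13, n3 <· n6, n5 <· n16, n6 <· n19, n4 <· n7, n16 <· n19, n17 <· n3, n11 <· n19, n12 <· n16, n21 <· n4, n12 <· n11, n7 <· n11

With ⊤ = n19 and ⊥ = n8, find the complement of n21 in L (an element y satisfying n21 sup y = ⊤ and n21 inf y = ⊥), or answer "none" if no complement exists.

none

For every candidate y, either n21 ∨ y ≠ n19 or n21 ∧ y ≠ n8; no complement exists.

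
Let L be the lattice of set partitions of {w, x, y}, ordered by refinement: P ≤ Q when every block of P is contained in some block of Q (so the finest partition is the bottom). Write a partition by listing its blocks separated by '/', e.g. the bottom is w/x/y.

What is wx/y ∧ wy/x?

The meet (common refinement) of wx/y and wy/x intersects blocks pairwise, giving w/x/y.

w/x/y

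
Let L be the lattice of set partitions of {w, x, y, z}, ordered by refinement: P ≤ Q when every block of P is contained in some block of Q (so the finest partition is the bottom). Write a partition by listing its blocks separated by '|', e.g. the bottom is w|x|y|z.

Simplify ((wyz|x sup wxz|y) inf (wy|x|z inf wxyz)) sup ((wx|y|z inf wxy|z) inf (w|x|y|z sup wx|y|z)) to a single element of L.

wxy|z

wyz|x ∨ wxz|y = wxyz
wy|x|z ∧ wxyz = wy|x|z
wxyz ∧ wy|x|z = wy|x|z
wx|y|z ∧ wxy|z = wx|y|z
w|x|y|z ∨ wx|y|z = wx|y|z
wx|y|z ∧ wx|y|z = wx|y|z
wy|x|z ∨ wx|y|z = wxy|z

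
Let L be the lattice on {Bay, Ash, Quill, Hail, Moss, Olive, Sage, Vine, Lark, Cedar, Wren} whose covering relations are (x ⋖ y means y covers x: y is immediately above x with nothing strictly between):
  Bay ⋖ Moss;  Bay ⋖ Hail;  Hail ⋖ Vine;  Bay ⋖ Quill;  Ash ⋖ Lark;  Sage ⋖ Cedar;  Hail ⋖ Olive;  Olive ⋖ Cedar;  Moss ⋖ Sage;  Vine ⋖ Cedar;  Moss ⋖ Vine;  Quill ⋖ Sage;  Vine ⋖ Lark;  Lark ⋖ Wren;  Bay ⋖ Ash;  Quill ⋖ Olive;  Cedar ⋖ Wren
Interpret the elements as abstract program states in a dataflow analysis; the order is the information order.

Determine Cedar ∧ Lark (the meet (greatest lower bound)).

Vine

Common lower bounds of {Cedar, Lark}: Bay, Hail, Moss, Vine.
The greatest among these is Vine.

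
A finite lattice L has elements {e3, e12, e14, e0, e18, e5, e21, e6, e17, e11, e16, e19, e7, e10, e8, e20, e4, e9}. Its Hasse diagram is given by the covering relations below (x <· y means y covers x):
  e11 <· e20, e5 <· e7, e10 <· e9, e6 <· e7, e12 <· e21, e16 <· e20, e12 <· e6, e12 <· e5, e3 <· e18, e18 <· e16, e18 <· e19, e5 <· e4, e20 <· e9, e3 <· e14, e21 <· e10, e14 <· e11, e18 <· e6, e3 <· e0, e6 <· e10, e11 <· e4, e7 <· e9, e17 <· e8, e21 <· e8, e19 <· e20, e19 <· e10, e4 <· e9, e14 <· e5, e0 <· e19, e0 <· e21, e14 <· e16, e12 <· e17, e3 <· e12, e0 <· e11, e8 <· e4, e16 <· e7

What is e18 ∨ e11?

Common upper bounds of {e18, e11}: e20, e9.
The least among these is e20.

e20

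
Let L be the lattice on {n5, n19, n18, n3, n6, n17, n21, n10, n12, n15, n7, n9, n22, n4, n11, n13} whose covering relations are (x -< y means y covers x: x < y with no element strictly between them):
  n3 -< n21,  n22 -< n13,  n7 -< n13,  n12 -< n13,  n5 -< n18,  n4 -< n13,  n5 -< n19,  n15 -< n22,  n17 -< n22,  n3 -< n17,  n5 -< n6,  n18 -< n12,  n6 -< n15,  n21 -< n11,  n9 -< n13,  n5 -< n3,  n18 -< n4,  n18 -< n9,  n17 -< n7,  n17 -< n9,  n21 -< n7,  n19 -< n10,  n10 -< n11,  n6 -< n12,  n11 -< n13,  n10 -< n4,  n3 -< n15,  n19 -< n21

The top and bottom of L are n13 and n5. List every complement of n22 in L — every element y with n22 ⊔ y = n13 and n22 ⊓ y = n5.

n10, n18, n19, n4

Need y with n22 ∨ y = n13 and n22 ∧ y = n5.
Checking each element gives: n10, n18, n19, n4.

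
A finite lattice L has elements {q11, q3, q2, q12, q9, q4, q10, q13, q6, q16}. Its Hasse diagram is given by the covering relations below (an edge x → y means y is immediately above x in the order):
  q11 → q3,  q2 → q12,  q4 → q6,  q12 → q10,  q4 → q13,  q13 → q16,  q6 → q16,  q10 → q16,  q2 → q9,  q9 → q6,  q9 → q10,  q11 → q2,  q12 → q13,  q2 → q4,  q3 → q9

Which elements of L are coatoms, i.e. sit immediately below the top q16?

The coatoms are exactly the elements covered by q16: q10, q13, q6.

q10, q13, q6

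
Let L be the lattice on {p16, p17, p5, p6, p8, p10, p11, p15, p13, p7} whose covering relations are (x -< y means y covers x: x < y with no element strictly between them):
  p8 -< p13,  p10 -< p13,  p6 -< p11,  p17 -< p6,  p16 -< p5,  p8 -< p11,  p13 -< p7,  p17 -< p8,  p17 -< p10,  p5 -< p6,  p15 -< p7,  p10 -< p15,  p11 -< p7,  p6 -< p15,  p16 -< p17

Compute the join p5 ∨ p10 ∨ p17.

p15

Common upper bounds of {p5, p10, p17}: p15, p7.
The least among these is p15.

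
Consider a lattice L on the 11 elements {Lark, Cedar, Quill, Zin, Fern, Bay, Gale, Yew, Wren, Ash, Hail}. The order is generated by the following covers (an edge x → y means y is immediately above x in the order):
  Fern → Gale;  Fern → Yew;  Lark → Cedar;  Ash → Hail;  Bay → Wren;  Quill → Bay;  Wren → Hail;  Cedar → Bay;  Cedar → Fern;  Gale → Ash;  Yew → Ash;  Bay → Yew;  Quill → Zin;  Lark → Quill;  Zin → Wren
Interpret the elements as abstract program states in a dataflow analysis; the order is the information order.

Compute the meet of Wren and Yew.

Bay

Common lower bounds of {Wren, Yew}: Bay, Cedar, Lark, Quill.
The greatest among these is Bay.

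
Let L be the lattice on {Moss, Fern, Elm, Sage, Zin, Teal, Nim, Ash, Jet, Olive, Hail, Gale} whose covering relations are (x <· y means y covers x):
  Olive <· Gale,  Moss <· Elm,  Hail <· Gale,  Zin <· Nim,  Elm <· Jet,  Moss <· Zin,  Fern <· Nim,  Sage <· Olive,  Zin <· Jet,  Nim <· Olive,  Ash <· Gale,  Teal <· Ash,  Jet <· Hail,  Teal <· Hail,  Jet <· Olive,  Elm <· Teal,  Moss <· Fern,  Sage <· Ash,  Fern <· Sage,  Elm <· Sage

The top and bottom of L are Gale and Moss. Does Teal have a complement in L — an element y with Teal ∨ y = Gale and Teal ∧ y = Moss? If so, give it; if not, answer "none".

Need y with Teal ∨ y = Gale and Teal ∧ y = Moss.
Checking each element gives: Nim.

Nim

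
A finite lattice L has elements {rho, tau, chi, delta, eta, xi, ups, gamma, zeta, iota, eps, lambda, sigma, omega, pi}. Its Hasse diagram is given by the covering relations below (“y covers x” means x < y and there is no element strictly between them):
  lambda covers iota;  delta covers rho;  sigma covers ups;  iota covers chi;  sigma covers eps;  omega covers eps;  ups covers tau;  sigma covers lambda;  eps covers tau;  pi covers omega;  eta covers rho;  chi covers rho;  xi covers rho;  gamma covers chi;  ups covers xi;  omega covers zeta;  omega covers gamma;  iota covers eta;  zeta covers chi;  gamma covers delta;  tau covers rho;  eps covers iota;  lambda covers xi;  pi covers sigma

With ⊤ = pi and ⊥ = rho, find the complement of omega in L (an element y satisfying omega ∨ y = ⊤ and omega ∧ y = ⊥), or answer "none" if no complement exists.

Need y with omega ∨ y = pi and omega ∧ y = rho.
Checking each element gives: xi.

xi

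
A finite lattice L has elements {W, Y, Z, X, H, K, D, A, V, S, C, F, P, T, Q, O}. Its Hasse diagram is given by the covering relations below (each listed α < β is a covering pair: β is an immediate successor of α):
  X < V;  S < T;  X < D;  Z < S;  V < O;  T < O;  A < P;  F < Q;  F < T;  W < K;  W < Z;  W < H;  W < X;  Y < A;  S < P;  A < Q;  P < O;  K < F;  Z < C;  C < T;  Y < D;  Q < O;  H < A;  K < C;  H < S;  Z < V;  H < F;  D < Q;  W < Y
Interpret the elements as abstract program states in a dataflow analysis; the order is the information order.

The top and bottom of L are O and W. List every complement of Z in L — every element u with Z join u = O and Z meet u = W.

D, Q

Need u with Z ∨ u = O and Z ∧ u = W.
Checking each element gives: D, Q.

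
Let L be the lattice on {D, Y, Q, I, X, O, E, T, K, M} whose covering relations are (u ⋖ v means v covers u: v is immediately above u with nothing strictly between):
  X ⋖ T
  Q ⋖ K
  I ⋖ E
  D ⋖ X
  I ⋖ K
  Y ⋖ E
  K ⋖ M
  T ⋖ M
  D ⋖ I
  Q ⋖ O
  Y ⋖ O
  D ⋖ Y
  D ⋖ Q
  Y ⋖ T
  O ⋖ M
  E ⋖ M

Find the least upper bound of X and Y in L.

Common upper bounds of {X, Y}: M, T.
The least among these is T.

T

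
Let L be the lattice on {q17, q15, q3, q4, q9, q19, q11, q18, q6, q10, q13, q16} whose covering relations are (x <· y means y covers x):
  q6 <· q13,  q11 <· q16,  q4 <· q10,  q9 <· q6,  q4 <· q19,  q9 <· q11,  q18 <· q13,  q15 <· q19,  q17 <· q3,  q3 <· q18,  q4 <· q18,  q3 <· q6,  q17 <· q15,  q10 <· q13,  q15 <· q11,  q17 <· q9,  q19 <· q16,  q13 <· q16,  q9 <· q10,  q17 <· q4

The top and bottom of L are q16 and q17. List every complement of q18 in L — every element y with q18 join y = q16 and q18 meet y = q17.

Need y with q18 ∨ y = q16 and q18 ∧ y = q17.
Checking each element gives: q11, q15.

q11, q15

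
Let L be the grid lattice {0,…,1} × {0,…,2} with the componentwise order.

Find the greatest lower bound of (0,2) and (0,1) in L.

In a product of chains, the meet is componentwise min, giving (0,1).

(0,1)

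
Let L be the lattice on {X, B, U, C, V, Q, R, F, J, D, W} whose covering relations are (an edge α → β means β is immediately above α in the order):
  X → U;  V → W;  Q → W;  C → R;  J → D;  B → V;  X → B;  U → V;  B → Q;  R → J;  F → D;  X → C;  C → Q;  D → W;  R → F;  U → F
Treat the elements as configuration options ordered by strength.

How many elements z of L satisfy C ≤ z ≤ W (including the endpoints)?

7

The interval [C, W] = {C, D, F, J, Q, R, W}, which has 7 elements.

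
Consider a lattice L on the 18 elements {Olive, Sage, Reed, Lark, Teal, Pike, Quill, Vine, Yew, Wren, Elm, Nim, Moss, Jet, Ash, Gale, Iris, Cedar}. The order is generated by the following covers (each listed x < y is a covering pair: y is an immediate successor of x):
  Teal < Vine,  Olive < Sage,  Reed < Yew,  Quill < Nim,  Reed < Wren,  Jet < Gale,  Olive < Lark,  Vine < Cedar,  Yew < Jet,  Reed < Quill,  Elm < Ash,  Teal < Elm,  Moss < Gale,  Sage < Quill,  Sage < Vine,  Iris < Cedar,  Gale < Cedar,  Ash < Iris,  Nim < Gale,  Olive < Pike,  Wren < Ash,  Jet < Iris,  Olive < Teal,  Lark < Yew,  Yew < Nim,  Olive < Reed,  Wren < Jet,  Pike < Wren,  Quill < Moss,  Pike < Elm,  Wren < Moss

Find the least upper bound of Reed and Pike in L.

Wren

Common upper bounds of {Reed, Pike}: Ash, Cedar, Gale, Iris, Jet, Moss, Wren.
The least among these is Wren.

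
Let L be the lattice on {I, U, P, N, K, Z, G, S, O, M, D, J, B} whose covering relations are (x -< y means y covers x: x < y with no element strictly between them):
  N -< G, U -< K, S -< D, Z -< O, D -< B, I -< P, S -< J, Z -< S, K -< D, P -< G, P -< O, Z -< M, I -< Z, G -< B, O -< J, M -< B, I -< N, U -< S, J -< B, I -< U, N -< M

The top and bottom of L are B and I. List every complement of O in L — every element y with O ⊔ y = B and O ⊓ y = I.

Need y with O ∨ y = B and O ∧ y = I.
Checking each element gives: K, N.

K, N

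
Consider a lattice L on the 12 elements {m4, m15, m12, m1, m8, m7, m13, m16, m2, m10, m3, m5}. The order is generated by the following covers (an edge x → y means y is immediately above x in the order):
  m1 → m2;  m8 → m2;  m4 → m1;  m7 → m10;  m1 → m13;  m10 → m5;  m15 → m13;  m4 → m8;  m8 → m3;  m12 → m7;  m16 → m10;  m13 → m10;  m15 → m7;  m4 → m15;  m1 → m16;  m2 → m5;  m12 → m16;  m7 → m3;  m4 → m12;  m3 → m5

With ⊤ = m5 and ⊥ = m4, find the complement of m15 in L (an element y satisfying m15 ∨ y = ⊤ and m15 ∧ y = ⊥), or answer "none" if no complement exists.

Need y with m15 ∨ y = m5 and m15 ∧ y = m4.
Checking each element gives: m2.

m2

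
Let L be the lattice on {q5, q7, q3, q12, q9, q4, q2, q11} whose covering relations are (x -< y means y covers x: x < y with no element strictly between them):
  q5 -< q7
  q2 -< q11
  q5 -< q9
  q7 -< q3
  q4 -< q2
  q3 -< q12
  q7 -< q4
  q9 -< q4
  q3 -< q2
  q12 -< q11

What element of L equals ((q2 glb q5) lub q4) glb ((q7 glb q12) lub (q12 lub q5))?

q2 ∧ q5 = q5
q5 ∨ q4 = q4
q7 ∧ q12 = q7
q12 ∨ q5 = q12
q7 ∨ q12 = q12
q4 ∧ q12 = q7

q7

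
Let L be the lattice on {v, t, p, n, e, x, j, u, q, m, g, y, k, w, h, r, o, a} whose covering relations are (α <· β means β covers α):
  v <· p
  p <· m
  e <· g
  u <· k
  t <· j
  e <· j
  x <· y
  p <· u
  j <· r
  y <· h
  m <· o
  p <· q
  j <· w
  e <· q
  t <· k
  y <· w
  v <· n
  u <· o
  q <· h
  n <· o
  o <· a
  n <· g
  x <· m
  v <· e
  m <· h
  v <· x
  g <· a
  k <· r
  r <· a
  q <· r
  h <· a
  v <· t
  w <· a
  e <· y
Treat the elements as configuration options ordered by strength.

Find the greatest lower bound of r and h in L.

Common lower bounds of {r, h}: e, p, q, v.
The greatest among these is q.

q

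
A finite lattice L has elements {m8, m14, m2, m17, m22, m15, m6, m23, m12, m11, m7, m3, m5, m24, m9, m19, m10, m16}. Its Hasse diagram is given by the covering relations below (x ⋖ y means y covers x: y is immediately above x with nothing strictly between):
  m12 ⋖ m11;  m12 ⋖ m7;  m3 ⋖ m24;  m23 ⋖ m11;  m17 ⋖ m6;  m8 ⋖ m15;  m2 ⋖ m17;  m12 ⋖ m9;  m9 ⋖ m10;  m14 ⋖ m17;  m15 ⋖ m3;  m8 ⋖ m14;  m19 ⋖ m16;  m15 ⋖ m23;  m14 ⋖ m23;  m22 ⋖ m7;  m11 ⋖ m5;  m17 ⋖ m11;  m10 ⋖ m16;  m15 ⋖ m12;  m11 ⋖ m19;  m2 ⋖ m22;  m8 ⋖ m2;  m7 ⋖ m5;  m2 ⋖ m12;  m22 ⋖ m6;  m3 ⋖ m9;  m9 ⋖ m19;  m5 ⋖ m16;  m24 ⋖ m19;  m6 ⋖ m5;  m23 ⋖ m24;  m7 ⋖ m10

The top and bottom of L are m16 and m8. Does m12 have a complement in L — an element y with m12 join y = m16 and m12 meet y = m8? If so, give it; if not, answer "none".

For every candidate y, either m12 ∨ y ≠ m16 or m12 ∧ y ≠ m8; no complement exists.

none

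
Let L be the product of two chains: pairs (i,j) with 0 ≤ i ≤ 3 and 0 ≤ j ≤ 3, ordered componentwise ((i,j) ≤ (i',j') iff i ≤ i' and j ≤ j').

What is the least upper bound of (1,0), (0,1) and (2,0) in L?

In a product of chains, the join is componentwise max, giving (2,1).

(2,1)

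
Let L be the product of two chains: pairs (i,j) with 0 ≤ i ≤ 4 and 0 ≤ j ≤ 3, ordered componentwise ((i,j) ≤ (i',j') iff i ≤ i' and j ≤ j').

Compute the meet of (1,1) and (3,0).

(1,0)

In a product of chains, the meet is componentwise min, giving (1,0).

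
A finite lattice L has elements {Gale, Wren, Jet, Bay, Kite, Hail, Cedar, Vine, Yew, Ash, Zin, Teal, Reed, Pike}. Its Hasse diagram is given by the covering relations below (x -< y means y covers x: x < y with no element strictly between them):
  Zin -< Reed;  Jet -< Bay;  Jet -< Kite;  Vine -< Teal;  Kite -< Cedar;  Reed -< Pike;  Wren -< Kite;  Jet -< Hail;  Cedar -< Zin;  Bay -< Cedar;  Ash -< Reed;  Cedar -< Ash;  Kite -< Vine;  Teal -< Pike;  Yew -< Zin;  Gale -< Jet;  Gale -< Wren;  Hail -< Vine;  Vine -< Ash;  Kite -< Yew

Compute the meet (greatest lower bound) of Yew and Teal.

Kite

Common lower bounds of {Yew, Teal}: Gale, Jet, Kite, Wren.
The greatest among these is Kite.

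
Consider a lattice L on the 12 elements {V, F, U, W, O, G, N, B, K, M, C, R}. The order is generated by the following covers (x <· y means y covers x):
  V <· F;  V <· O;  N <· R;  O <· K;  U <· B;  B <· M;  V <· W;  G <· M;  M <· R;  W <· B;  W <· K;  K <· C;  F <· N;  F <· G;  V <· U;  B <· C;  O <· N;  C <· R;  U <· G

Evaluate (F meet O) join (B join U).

F ∧ O = V
B ∨ U = B
V ∨ B = B

B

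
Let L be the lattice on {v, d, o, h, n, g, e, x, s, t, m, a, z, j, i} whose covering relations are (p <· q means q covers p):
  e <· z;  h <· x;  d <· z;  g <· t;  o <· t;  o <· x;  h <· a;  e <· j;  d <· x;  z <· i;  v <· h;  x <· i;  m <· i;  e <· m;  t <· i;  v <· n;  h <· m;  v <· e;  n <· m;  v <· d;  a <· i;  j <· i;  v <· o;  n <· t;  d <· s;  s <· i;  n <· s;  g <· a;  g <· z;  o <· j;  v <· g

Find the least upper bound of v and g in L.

g

Common upper bounds of {v, g}: a, g, i, t, z.
The least among these is g.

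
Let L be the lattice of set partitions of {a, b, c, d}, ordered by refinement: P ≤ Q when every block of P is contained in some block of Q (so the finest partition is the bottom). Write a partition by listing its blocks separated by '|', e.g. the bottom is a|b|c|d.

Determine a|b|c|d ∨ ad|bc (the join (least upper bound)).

Common upper bounds of {a|b|c|d, ad|bc}: abcd, ad|bc.
The least among these is ad|bc.

ad|bc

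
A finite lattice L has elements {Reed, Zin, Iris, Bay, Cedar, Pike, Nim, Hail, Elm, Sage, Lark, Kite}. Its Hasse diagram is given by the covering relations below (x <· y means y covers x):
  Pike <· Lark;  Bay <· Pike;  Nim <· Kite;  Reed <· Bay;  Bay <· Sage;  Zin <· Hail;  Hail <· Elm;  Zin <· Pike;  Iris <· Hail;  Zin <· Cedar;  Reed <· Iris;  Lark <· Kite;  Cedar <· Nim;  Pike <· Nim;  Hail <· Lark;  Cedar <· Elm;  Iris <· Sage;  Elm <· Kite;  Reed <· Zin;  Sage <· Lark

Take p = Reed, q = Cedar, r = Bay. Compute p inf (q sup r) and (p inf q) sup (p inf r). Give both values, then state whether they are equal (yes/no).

Reed; Reed; yes

q sup r = Nim, so p inf (q sup r) = Reed inf Nim = Reed.
p inf q = Reed and p inf r = Reed, so (p inf q) sup (p inf r) = Reed sup Reed = Reed.
Equal: yes.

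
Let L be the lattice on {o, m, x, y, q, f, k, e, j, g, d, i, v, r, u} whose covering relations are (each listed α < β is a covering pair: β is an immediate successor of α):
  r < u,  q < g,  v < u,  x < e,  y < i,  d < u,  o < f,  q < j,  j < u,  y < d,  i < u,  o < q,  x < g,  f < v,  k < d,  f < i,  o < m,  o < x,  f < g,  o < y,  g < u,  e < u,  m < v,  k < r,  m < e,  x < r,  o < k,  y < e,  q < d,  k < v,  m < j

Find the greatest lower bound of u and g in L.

g

Common lower bounds of {u, g}: f, g, o, q, x.
The greatest among these is g.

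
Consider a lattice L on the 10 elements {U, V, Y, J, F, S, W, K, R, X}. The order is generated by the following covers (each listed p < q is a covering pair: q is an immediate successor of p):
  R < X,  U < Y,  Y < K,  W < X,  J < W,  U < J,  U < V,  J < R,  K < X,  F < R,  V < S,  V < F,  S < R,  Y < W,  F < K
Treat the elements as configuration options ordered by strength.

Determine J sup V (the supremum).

R

Common upper bounds of {J, V}: R, X.
The least among these is R.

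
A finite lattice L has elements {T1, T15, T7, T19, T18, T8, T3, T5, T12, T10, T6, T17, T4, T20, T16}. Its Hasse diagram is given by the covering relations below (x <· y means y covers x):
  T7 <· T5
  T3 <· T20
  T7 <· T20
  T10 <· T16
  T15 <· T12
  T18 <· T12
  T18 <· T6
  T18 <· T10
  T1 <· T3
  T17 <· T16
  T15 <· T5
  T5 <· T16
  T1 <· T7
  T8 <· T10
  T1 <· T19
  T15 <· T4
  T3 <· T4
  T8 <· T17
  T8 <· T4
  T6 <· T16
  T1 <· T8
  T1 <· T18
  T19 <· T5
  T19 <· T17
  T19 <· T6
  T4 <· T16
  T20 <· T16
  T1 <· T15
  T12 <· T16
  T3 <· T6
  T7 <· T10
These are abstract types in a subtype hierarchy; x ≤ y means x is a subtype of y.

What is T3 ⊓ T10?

T1

Common lower bounds of {T3, T10}: T1.
The greatest among these is T1.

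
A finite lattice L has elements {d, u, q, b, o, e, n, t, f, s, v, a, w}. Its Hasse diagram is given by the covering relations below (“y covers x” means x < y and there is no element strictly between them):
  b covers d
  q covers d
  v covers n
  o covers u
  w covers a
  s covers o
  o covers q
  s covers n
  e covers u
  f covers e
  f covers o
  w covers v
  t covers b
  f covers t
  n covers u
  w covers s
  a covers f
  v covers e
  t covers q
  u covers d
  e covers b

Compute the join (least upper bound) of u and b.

e

Common upper bounds of {u, b}: a, e, f, v, w.
The least among these is e.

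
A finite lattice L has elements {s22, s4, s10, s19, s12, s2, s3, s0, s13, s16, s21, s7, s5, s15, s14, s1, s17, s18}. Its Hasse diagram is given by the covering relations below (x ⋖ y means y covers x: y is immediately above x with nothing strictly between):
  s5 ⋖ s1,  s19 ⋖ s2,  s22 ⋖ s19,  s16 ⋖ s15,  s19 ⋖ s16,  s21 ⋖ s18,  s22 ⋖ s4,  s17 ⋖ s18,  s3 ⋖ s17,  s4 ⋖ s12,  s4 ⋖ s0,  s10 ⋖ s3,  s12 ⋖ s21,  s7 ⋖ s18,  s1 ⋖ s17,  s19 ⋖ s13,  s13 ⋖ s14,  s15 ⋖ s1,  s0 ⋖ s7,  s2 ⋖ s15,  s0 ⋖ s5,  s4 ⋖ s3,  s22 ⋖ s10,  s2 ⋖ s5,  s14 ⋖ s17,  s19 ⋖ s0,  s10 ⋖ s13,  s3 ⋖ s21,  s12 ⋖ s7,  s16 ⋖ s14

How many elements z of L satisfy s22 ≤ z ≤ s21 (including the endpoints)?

The interval [s22, s21] = {s10, s12, s21, s22, s3, s4}, which has 6 elements.

6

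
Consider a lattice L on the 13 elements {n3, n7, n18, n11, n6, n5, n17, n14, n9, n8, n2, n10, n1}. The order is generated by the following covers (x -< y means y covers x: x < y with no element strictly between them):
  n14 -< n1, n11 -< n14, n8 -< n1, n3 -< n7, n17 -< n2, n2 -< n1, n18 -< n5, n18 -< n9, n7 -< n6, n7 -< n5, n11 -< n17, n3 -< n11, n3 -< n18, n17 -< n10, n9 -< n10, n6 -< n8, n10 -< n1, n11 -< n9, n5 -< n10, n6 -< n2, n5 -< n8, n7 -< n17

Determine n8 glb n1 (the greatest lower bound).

Common lower bounds of {n8, n1}: n18, n3, n5, n6, n7, n8.
The greatest among these is n8.

n8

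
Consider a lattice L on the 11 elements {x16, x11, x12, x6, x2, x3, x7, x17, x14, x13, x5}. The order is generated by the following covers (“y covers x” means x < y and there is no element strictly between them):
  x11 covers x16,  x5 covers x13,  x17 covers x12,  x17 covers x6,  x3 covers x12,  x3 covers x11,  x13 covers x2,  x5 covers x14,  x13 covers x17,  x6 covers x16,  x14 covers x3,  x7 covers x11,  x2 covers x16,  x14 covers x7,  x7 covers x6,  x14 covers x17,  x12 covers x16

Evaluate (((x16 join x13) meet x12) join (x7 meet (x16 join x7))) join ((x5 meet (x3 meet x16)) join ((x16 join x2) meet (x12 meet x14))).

x16 ∨ x13 = x13
x13 ∧ x12 = x12
x16 ∨ x7 = x7
x7 ∧ x7 = x7
x12 ∨ x7 = x14
x3 ∧ x16 = x16
x5 ∧ x16 = x16
x16 ∨ x2 = x2
x12 ∧ x14 = x12
x2 ∧ x12 = x16
x16 ∨ x16 = x16
x14 ∨ x16 = x14

x14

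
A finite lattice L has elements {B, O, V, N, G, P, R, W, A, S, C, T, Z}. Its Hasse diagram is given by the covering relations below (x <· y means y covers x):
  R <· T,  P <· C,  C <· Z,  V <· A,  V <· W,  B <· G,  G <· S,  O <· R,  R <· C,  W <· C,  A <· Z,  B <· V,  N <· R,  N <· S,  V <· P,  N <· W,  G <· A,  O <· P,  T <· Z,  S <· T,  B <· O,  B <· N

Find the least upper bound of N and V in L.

Common upper bounds of {N, V}: C, W, Z.
The least among these is W.

W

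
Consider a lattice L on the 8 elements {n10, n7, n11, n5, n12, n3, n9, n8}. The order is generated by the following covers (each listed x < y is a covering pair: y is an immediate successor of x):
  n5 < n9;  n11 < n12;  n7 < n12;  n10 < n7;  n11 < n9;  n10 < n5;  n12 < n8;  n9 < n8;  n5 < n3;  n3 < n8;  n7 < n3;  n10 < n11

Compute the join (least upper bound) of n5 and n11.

Common upper bounds of {n5, n11}: n8, n9.
The least among these is n9.

n9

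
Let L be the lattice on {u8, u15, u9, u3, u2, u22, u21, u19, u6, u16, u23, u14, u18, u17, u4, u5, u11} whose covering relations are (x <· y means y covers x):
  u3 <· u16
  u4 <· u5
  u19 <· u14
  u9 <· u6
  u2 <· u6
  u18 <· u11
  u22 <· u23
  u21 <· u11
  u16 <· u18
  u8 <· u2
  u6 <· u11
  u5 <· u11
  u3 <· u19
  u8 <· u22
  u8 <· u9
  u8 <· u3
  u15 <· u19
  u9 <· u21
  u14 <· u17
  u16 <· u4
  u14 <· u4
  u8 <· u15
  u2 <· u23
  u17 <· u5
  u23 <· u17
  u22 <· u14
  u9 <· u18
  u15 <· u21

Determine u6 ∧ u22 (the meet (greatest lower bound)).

Common lower bounds of {u6, u22}: u8.
The greatest among these is u8.

u8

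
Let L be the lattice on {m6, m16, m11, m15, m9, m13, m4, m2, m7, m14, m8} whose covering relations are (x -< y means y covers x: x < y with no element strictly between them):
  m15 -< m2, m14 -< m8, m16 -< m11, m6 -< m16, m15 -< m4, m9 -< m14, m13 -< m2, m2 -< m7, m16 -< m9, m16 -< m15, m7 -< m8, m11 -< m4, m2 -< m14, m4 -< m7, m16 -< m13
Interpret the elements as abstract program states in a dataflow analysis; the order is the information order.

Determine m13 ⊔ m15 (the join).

Common upper bounds of {m13, m15}: m14, m2, m7, m8.
The least among these is m2.

m2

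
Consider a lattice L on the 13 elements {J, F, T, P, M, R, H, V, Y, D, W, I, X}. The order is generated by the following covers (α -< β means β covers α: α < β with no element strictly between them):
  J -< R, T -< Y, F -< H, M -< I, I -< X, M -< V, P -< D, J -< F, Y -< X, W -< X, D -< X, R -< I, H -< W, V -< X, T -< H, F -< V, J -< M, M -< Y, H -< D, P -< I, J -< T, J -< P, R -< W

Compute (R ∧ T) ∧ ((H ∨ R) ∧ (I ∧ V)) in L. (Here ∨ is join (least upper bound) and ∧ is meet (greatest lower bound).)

R ∧ T = J
H ∨ R = W
I ∧ V = M
W ∧ M = J
J ∧ J = J

J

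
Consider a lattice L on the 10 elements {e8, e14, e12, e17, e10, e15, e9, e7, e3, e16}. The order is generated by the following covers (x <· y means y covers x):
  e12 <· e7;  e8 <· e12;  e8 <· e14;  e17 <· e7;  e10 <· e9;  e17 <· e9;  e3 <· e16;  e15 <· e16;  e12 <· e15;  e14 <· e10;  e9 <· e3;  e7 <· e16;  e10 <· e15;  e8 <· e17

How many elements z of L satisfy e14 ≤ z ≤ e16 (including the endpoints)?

The interval [e14, e16] = {e10, e14, e15, e16, e3, e9}, which has 6 elements.

6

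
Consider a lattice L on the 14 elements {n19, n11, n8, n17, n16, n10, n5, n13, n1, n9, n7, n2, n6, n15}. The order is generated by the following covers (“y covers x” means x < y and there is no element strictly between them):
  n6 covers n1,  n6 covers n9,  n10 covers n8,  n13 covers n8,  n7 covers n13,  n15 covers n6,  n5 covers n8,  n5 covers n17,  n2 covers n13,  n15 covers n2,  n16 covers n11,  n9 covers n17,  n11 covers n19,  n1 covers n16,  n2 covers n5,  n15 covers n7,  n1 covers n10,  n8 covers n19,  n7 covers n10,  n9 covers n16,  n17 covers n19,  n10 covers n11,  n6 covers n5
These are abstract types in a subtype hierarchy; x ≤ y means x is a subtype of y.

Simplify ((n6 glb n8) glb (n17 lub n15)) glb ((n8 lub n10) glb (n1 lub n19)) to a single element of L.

n8

n6 ∧ n8 = n8
n17 ∨ n15 = n15
n8 ∧ n15 = n8
n8 ∨ n10 = n10
n1 ∨ n19 = n1
n10 ∧ n1 = n10
n8 ∧ n10 = n8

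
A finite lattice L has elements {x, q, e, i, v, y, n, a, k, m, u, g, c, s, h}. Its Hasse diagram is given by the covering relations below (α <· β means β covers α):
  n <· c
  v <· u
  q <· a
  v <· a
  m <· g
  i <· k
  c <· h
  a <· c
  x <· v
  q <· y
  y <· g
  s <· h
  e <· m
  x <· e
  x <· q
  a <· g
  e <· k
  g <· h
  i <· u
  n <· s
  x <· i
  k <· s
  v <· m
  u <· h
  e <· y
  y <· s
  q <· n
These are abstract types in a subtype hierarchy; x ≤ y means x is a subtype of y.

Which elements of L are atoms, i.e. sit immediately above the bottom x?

The atoms are exactly the elements that cover x: e, i, q, v.

e, i, q, v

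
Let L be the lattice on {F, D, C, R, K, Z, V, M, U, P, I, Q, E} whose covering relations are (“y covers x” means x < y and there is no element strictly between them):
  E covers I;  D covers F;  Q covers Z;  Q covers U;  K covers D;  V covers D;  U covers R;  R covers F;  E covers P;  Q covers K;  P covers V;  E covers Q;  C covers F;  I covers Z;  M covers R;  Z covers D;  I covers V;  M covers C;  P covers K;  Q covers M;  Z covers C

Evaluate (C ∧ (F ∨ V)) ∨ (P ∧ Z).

D

F ∨ V = V
C ∧ V = F
P ∧ Z = D
F ∨ D = D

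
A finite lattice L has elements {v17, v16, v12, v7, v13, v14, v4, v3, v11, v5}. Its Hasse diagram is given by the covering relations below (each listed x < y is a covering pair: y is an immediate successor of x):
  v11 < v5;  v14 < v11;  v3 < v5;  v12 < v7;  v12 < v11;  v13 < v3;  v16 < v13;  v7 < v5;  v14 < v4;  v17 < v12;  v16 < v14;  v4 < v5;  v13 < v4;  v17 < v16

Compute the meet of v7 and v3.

Common lower bounds of {v7, v3}: v17.
The greatest among these is v17.

v17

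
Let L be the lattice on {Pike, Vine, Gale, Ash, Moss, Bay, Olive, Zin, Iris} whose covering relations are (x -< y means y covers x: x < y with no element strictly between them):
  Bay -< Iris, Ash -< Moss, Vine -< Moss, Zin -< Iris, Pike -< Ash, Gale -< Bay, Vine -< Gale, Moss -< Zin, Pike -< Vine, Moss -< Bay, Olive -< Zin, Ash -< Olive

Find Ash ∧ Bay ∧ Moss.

Ash

Common lower bounds of {Ash, Bay, Moss}: Ash, Pike.
The greatest among these is Ash.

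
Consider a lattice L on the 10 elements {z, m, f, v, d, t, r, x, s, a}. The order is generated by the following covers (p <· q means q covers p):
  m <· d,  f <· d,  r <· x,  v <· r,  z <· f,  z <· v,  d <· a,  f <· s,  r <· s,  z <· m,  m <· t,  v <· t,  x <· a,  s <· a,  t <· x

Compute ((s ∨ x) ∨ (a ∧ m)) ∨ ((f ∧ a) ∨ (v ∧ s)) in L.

s ∨ x = a
a ∧ m = m
a ∨ m = a
f ∧ a = f
v ∧ s = v
f ∨ v = s
a ∨ s = a

a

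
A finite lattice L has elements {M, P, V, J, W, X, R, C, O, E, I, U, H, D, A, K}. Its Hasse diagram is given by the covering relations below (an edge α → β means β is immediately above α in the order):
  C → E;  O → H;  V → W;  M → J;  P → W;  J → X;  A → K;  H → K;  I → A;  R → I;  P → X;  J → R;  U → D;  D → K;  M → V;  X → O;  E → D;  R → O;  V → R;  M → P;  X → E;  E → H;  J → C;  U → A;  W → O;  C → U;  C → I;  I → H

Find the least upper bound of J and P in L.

X

Common upper bounds of {J, P}: D, E, H, K, O, X.
The least among these is X.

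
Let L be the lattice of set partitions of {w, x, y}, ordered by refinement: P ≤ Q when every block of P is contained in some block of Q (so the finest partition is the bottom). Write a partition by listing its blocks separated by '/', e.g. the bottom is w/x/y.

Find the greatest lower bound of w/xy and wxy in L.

w/xy

Common lower bounds of {w/xy, wxy}: w/x/y, w/xy.
The greatest among these is w/xy.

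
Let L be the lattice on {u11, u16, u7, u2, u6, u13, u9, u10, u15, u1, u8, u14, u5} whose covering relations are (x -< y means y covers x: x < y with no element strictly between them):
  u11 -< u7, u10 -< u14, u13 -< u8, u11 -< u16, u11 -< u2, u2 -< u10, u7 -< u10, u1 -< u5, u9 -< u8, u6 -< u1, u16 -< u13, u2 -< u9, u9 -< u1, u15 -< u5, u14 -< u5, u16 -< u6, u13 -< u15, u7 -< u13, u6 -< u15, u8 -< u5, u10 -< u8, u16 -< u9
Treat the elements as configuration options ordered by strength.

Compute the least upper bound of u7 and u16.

u13

Common upper bounds of {u7, u16}: u13, u15, u5, u8.
The least among these is u13.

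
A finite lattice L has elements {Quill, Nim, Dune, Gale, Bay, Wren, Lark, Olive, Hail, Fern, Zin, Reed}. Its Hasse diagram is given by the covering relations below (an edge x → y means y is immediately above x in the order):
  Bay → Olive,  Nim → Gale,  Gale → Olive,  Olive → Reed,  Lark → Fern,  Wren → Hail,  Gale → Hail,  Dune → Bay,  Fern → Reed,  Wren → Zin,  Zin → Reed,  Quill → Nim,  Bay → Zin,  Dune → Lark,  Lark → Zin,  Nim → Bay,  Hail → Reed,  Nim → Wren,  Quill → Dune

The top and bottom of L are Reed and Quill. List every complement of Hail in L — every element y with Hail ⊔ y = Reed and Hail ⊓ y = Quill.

Dune, Fern, Lark

Need y with Hail ∨ y = Reed and Hail ∧ y = Quill.
Checking each element gives: Dune, Fern, Lark.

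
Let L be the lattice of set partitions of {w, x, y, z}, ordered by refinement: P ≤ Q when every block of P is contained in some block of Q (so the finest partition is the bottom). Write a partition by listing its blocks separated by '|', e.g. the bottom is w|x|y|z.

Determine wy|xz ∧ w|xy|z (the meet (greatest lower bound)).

Common lower bounds of {wy|xz, w|xy|z}: w|x|y|z.
The greatest among these is w|x|y|z.

w|x|y|z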